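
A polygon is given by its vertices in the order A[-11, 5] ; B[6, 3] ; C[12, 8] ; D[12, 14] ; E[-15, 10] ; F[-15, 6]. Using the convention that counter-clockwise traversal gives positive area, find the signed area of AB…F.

Apply the shoelace formula: 2A = Σ (x_i·y_{i+1} − x_{i+1}·y_i), indices taken mod 6.
Σ = (-63) + (12) + (72) + (330) + (60) + (-9) = 402
Signed area = Σ/2 = 201 (positive ⇒ counter-clockwise traversal).

201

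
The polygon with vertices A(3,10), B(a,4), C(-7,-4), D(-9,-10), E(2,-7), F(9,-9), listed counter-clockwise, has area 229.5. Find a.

Write out the shoelace sum; only the two edges meeting at B involve a:
2·Area = [(3·4 − a·10) + (a·(-4) − (-7)·4)] + 279
       = -14·a + 319 = 459
⇒ a = -10.

-10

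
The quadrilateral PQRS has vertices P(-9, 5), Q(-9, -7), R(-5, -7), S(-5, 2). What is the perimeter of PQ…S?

|PQ| = √((0)² + (-12)²) = √144 = 12
|QR| = √((4)² + (0)²) = √16 = 4
|RS| = √((0)² + (9)²) = √81 = 9
|SP| = √((-4)² + (3)²) = √25 = 5
Perimeter = 12 + 4 + 9 + 5 = 30.

30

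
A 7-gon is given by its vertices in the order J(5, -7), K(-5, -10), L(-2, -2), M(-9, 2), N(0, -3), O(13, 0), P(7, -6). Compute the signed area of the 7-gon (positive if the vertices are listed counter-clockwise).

-74

Apply the shoelace (surveyor's) formula: 2A = Σ (x_i·y_{i+1} − x_{i+1}·y_i), indices taken mod 7.
J→K: (5)(-10) − (-5)(-7) = -85
K→L: (-5)(-2) − (-2)(-10) = -10
L→M: (-2)(2) − (-9)(-2) = -22
M→N: (-9)(-3) − (0)(2) = 27
N→O: (0)(0) − (13)(-3) = 39
O→P: (13)(-6) − (7)(0) = -78
P→J: (7)(-7) − (5)(-6) = -19
Σ = -148
Signed area = Σ/2 = -74 (negative ⇒ clockwise traversal).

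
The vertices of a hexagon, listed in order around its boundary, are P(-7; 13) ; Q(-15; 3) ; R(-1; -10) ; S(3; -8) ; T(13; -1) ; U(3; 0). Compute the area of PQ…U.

254

Apply the shoelace (surveyor's) formula: 2A = Σ (x_i·y_{i+1} − x_{i+1}·y_i), indices taken mod 6.
Σ = (174) + (153) + (38) + (101) + (3) + (39) = 508
Area = |Σ|/2 = 254.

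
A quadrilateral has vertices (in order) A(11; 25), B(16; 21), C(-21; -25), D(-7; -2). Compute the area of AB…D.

207

Apply the shoelace (surveyor's) formula: 2A = Σ (x_i·y_{i+1} − x_{i+1}·y_i), indices taken mod 4.
Σ = (-169) + (41) + (-133) + (-153) = -414
Area = |Σ|/2 = 207.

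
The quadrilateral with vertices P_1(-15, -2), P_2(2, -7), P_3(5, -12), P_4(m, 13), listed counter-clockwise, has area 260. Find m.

14

The doubled signed area Σ (x_i y_{i+1} − x_{i+1} y_i) is linear in m.
With m=0 it equals 380; the coefficient of m is 10 (from the two edges through P_4).
So 10·m + 380 = 2·260 = 520 ⇒ m = 14.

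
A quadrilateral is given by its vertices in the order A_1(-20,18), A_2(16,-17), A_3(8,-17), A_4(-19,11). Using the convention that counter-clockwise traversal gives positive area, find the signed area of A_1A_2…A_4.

-220.5

A_1→A_2: (-20)(-17) − (16)(18) = 52
A_2→A_3: (16)(-17) − (8)(-17) = -136
A_3→A_4: (8)(11) − (-19)(-17) = -235
A_4→A_1: (-19)(18) − (-20)(11) = -122
Σ = -441
Signed area = Σ/2 = -220.5 (negative ⇒ clockwise traversal).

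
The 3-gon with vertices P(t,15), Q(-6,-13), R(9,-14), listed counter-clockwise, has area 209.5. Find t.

-7

The doubled signed area Σ (x_i y_{i+1} − x_{i+1} y_i) is linear in t.
With t=0 it equals 426; the coefficient of t is 1 (from the two edges through P).
So 1·t + 426 = 2·209.5 = 419 ⇒ t = -7.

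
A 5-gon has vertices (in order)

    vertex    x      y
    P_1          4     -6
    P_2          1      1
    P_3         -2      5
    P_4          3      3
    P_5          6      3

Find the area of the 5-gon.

Apply the surveyor's formula: 2A = Σ (x_i·y_{i+1} − x_{i+1}·y_i), indices taken mod 5.
Σ = (10) + (7) + (-21) + (-9) + (-48) = -61
Area = |Σ|/2 = 30.5.

30.5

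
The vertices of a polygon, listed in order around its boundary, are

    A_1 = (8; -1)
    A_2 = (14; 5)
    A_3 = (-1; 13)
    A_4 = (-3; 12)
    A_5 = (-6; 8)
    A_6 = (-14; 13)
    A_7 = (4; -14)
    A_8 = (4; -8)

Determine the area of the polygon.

Apply the shoelace (surveyor's) formula: 2A = Σ (x_i·y_{i+1} − x_{i+1}·y_i), indices taken mod 8.
Cross-terms: 54, 187, 27, 48, 34, 144, 24, 60  ⇒  Σ = 578
Area = |Σ|/2 = 289.

289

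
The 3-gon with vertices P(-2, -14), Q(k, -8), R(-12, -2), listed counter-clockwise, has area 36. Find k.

The doubled signed area Σ (x_i y_{i+1} − x_{i+1} y_i) is linear in k.
With k=0 it equals 84; the coefficient of k is 12 (from the two edges through Q).
So 12·k + 84 = 2·36 = 72 ⇒ k = -1.

-1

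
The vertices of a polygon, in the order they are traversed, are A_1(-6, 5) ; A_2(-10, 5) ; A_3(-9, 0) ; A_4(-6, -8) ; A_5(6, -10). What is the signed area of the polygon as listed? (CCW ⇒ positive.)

Apply the shoelace (surveyor's) formula: 2A = Σ (x_i·y_{i+1} − x_{i+1}·y_i), indices taken mod 5.
Σ = (20) + (45) + (72) + (108) + (-30) = 215
Signed area = Σ/2 = 107.5 (positive ⇒ counter-clockwise traversal).

107.5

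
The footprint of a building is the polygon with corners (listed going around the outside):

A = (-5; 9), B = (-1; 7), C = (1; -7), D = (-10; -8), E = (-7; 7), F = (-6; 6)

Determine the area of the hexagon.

Apply the surveyor's formula: 2A = Σ (x_i·y_{i+1} − x_{i+1}·y_i), indices taken mod 6.
Σ = (-26) + (0) + (-78) + (-126) + (0) + (-24) = -254
Area = |Σ|/2 = 127.

127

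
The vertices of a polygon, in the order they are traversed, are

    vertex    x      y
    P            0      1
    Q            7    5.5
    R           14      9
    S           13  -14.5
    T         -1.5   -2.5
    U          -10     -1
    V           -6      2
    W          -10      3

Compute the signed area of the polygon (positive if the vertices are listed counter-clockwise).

-226.375

Apply the shoelace formula: 2A = Σ (x_i·y_{i+1} − x_{i+1}·y_i), indices taken mod 8.
Cross-terms: -7, -14, -320, -54.25, -23.5, -26, 2, -10  ⇒  Σ = -452.75
Signed area = Σ/2 = -226.375 (negative ⇒ clockwise traversal).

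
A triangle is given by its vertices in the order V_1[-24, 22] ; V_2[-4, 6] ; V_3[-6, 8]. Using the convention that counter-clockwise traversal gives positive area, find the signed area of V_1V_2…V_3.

Σ = (-56) + (4) + (60) = 8
Signed area = Σ/2 = 4 (positive ⇒ counter-clockwise traversal).

4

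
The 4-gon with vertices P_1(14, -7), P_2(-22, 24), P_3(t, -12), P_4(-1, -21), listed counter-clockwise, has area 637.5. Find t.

-12

The doubled signed area Σ (x_i y_{i+1} − x_{i+1} y_i) is linear in t.
With t=0 it equals 735; the coefficient of t is -45 (from the two edges through P_3).
So -45·t + 735 = 2·637.5 = 1275 ⇒ t = -12.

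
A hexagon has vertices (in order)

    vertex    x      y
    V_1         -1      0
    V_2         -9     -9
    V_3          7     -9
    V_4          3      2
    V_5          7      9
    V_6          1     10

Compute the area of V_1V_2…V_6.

139

Cross-terms: 9, 144, 41, 13, 61, 10  ⇒  Σ = 278
Area = |Σ|/2 = 139.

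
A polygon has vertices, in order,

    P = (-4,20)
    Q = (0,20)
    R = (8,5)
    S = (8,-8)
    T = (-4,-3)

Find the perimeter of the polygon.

|PQ| = √((4)² + (0)²) = √16 = 4
|QR| = √((8)² + (-15)²) = √289 = 17
|RS| = √((0)² + (-13)²) = √169 = 13
|ST| = √((-12)² + (5)²) = √169 = 13
|TP| = √((0)² + (23)²) = √529 = 23
Perimeter = 4 + 17 + 13 + 13 + 23 = 70.

70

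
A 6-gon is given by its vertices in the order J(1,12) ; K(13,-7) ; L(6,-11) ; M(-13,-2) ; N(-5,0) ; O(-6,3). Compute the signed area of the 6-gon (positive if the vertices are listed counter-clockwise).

-259.5

Apply the surveyor's formula: 2A = Σ (x_i·y_{i+1} − x_{i+1}·y_i), indices taken mod 6.
J→K: (1)(-7) − (13)(12) = -163
K→L: (13)(-11) − (6)(-7) = -101
L→M: (6)(-2) − (-13)(-11) = -155
M→N: (-13)(0) − (-5)(-2) = -10
N→O: (-5)(3) − (-6)(0) = -15
O→J: (-6)(12) − (1)(3) = -75
Σ = -519
Signed area = Σ/2 = -259.5 (negative ⇒ clockwise traversal).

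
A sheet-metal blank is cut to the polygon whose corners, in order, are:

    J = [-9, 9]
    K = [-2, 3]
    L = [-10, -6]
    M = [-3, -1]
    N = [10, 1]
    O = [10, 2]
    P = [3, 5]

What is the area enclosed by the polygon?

Apply the shoelace formula: 2A = Σ (x_i·y_{i+1} − x_{i+1}·y_i), indices taken mod 7.
Σ = (-9) + (42) + (-8) + (7) + (10) + (44) + (72) = 158
Area = |Σ|/2 = 79.

79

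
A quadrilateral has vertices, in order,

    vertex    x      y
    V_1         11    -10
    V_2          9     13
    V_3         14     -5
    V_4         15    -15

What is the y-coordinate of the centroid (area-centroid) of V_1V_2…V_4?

-604/171

Apply the shoelace (surveyor's) formula. First the cross-terms c_i = x_i·y_{i+1} − x_{i+1}·y_i:
  233, -227, -135, 15  ⇒  2A = -114, A = -57.
Then Σ (y_i + y_{i+1})·c_i = 1208, so ȳ = 1208 / (6·(-57)) = -604/171.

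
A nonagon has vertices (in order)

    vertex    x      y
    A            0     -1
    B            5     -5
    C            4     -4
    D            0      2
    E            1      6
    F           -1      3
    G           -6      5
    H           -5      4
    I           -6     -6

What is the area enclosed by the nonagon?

47

Apply the surveyor's formula: 2A = Σ (x_i·y_{i+1} − x_{i+1}·y_i), indices taken mod 9.
Σ = (5) + (0) + (8) + (-2) + (9) + (13) + (1) + (54) + (6) = 94
Area = |Σ|/2 = 47.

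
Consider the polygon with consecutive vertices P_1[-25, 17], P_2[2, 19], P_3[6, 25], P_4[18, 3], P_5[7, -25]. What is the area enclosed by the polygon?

Apply the shoelace formula: 2A = Σ (x_i·y_{i+1} − x_{i+1}·y_i), indices taken mod 5.
Σ = (-509) + (-64) + (-432) + (-471) + (-506) = -1982
Area = |Σ|/2 = 991.

991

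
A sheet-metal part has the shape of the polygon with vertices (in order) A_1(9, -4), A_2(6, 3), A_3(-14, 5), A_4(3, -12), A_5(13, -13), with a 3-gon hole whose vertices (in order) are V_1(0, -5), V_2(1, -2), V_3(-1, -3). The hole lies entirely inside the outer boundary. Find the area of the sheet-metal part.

226.5

Outer boundary:
Cross-terms: 51, 72, 153, 117, 65  ⇒  Σ = 458
Area = |Σ|/2 = 229.
Hole:
Σ = (5) + (-5) + (5) = 5
Area = |Σ|/2 = 2.5.
Net area = 229 − 2.5 = 226.5.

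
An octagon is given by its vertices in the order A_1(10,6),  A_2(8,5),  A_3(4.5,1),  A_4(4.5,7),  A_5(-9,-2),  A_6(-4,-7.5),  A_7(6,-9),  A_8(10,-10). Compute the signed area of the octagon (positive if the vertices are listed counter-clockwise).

Σ = (2) + (-14.5) + (27) + (54) + (59.5) + (81) + (30) + (160) = 399
Signed area = Σ/2 = 199.5 (positive ⇒ counter-clockwise traversal).

199.5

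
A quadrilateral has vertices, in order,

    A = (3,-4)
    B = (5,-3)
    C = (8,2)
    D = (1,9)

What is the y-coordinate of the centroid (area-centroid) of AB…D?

Apply the surveyor's formula. First the cross-terms c_i = x_i·y_{i+1} − x_{i+1}·y_i:
  11, 34, 70, -31  ⇒  2A = 84, A = 42.
Then Σ (y_i + y_{i+1})·c_i = 504, so ȳ = 504 / (6·42) = 2.

2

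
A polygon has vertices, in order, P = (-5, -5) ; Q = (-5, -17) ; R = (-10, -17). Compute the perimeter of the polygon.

30

|PQ| = √((0)² + (-12)²) = √144 = 12
|QR| = √((-5)² + (0)²) = √25 = 5
|RP| = √((5)² + (12)²) = √169 = 13
Perimeter = 12 + 5 + 13 = 30.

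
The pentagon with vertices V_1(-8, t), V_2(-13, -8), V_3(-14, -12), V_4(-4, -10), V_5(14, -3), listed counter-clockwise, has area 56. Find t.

-8

Write out the shoelace sum; only the two edges meeting at V_1 involve t:
2·Area = [(14·t − (-8)·(-3)) + ((-8)·(-8) − (-13)·t)] + 288
       = 27·t + 328 = 112
⇒ t = -8.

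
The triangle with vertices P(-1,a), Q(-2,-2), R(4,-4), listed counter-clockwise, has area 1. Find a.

The doubled signed area Σ (x_i y_{i+1} − x_{i+1} y_i) is linear in a.
With a=0 it equals 14; the coefficient of a is 6 (from the two edges through P).
So 6·a + 14 = 2·1 = 2 ⇒ a = -2.

-2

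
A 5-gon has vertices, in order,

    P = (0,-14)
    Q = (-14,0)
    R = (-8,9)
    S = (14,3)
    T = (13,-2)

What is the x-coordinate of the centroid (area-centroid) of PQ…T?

Apply Gauss's area formula. First the cross-terms c_i = x_i·y_{i+1} − x_{i+1}·y_i:
  -196, -126, -150, -67, -182  ⇒  2A = -721, A = -360.5.
Then Σ (x_i + x_{i+1})·c_i = 441, so x̄ = 441 / (6·(-360.5)) = -21/103.

-21/103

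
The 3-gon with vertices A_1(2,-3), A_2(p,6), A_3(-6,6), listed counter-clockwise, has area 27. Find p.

0

Write out the shoelace sum; only the two edges meeting at A_2 involve p:
2·Area = [(2·6 − p·(-3)) + (p·6 − (-6)·6)] + 6
       = 9·p + 54 = 54
⇒ p = 0.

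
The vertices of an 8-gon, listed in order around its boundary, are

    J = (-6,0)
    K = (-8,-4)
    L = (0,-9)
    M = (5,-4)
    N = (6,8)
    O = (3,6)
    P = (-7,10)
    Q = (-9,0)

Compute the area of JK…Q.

Apply the surveyor's formula: 2A = Σ (x_i·y_{i+1} − x_{i+1}·y_i), indices taken mod 8.
Cross-terms: 24, 72, 45, 64, 12, 72, 90, 0  ⇒  Σ = 379
Area = |Σ|/2 = 189.5.

189.5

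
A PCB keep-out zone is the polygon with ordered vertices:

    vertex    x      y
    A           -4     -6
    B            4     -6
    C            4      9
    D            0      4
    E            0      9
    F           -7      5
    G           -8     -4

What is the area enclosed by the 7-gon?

A→B: (-4)(-6) − (4)(-6) = 48
B→C: (4)(9) − (4)(-6) = 60
C→D: (4)(4) − (0)(9) = 16
D→E: (0)(9) − (0)(4) = 0
E→F: (0)(5) − (-7)(9) = 63
F→G: (-7)(-4) − (-8)(5) = 68
G→A: (-8)(-6) − (-4)(-4) = 32
Σ = 287
Area = |Σ|/2 = 143.5.

143.5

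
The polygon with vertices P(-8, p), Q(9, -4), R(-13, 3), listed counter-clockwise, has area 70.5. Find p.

The doubled signed area Σ (x_i y_{i+1} − x_{i+1} y_i) is linear in p.
With p=0 it equals 31; the coefficient of p is -22 (from the two edges through P).
So -22·p + 31 = 2·70.5 = 141 ⇒ p = -5.

-5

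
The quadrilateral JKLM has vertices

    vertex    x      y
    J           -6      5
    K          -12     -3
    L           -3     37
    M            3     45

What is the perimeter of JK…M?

|JK| = √((-6)² + (-8)²) = √100 = 10
|KL| = √((9)² + (40)²) = √1681 = 41
|LM| = √((6)² + (8)²) = √100 = 10
|MJ| = √((-9)² + (-40)²) = √1681 = 41
Perimeter = 10 + 41 + 10 + 41 = 102.

102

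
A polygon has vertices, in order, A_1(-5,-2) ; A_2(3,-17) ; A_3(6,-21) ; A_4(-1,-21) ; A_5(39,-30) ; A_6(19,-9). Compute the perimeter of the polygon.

124

|A_1A_2| = √((8)² + (-15)²) = √289 = 17
|A_2A_3| = √((3)² + (-4)²) = √25 = 5
|A_3A_4| = √((-7)² + (0)²) = √49 = 7
|A_4A_5| = √((40)² + (-9)²) = √1681 = 41
|A_5A_6| = √((-20)² + (21)²) = √841 = 29
|A_6A_1| = √((-24)² + (7)²) = √625 = 25
Perimeter = 17 + 5 + 7 + 41 + 29 + 25 = 124.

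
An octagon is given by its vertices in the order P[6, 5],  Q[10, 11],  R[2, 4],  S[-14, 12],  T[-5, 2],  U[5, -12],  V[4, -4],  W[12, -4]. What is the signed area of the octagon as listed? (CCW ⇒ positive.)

170

P→Q: (6)(11) − (10)(5) = 16
Q→R: (10)(4) − (2)(11) = 18
R→S: (2)(12) − (-14)(4) = 80
S→T: (-14)(2) − (-5)(12) = 32
T→U: (-5)(-12) − (5)(2) = 50
U→V: (5)(-4) − (4)(-12) = 28
V→W: (4)(-4) − (12)(-4) = 32
W→P: (12)(5) − (6)(-4) = 84
Σ = 340
Signed area = Σ/2 = 170 (positive ⇒ counter-clockwise traversal).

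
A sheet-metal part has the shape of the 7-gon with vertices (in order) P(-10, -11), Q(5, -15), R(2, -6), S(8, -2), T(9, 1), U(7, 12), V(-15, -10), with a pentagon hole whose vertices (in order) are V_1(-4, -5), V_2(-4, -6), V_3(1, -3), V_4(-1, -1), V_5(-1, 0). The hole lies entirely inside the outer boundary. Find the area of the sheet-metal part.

Outer boundary:
Apply Gauss's area formula: 2A = Σ (x_i·y_{i+1} − x_{i+1}·y_i), indices taken mod 7.
P→Q: (-10)(-15) − (5)(-11) = 205
Q→R: (5)(-6) − (2)(-15) = 0
R→S: (2)(-2) − (8)(-6) = 44
S→T: (8)(1) − (9)(-2) = 26
T→U: (9)(12) − (7)(1) = 101
U→V: (7)(-10) − (-15)(12) = 110
V→P: (-15)(-11) − (-10)(-10) = 65
Σ = 551
Area = |Σ|/2 = 275.5.
Hole:
Apply the shoelace formula: 2A = Σ (x_i·y_{i+1} − x_{i+1}·y_i), indices taken mod 5.
Σ = (4) + (18) + (-4) + (-1) + (5) = 22
Area = |Σ|/2 = 11.
Net area = 275.5 − 11 = 264.5.

264.5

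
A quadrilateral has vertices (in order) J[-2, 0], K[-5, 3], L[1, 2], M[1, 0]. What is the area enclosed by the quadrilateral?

Σ = (-6) + (-13) + (-2) + (0) = -21
Area = |Σ|/2 = 10.5.

10.5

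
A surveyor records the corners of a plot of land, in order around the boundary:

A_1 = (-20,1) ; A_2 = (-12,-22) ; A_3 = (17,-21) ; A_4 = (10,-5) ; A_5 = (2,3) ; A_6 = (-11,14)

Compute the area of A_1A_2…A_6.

786.5

Apply the shoelace formula: 2A = Σ (x_i·y_{i+1} − x_{i+1}·y_i), indices taken mod 6.
Σ = (452) + (626) + (125) + (40) + (61) + (269) = 1573
Area = |Σ|/2 = 786.5.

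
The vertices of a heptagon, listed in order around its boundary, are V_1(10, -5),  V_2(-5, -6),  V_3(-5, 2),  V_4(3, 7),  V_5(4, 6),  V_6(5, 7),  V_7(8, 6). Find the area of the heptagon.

V_1→V_2: (10)(-6) − (-5)(-5) = -85
V_2→V_3: (-5)(2) − (-5)(-6) = -40
V_3→V_4: (-5)(7) − (3)(2) = -41
V_4→V_5: (3)(6) − (4)(7) = -10
V_5→V_6: (4)(7) − (5)(6) = -2
V_6→V_7: (5)(6) − (8)(7) = -26
V_7→V_1: (8)(-5) − (10)(6) = -100
Σ = -304
Area = |Σ|/2 = 152.

152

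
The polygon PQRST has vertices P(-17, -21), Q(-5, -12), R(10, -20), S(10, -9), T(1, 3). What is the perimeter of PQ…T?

|PQ| = √((12)² + (9)²) = √225 = 15
|QR| = √((15)² + (-8)²) = √289 = 17
|RS| = √((0)² + (11)²) = √121 = 11
|ST| = √((-9)² + (12)²) = √225 = 15
|TP| = √((-18)² + (-24)²) = √900 = 30
Perimeter = 15 + 17 + 11 + 15 + 30 = 88.

88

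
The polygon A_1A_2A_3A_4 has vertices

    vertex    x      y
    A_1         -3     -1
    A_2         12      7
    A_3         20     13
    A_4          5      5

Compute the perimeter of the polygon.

|A_1A_2| = √((15)² + (8)²) = √289 = 17
|A_2A_3| = √((8)² + (6)²) = √100 = 10
|A_3A_4| = √((-15)² + (-8)²) = √289 = 17
|A_4A_1| = √((-8)² + (-6)²) = √100 = 10
Perimeter = 17 + 10 + 17 + 10 = 54.

54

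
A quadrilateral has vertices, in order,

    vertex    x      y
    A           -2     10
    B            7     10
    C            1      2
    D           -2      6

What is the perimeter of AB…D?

|AB| = √((9)² + (0)²) = √81 = 9
|BC| = √((-6)² + (-8)²) = √100 = 10
|CD| = √((-3)² + (4)²) = √25 = 5
|DA| = √((0)² + (4)²) = √16 = 4
Perimeter = 9 + 10 + 5 + 4 = 28.

28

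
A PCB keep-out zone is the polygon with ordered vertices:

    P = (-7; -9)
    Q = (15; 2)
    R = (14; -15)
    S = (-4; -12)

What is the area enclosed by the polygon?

204

Apply the shoelace formula: 2A = Σ (x_i·y_{i+1} − x_{i+1}·y_i), indices taken mod 4.
Cross-terms: 121, -253, -228, -48  ⇒  Σ = -408
Area = |Σ|/2 = 204.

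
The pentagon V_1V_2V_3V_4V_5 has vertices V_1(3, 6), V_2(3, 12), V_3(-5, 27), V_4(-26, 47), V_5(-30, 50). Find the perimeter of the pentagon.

|V_1V_2| = √((0)² + (6)²) = √36 = 6
|V_2V_3| = √((-8)² + (15)²) = √289 = 17
|V_3V_4| = √((-21)² + (20)²) = √841 = 29
|V_4V_5| = √((-4)² + (3)²) = √25 = 5
|V_5V_1| = √((33)² + (-44)²) = √3025 = 55
Perimeter = 6 + 17 + 29 + 5 + 55 = 112.

112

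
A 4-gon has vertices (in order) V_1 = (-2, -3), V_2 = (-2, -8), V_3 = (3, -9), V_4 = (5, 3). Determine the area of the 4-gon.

V_1→V_2: (-2)(-8) − (-2)(-3) = 10
V_2→V_3: (-2)(-9) − (3)(-8) = 42
V_3→V_4: (3)(3) − (5)(-9) = 54
V_4→V_1: (5)(-3) − (-2)(3) = -9
Σ = 97
Area = |Σ|/2 = 48.5.

48.5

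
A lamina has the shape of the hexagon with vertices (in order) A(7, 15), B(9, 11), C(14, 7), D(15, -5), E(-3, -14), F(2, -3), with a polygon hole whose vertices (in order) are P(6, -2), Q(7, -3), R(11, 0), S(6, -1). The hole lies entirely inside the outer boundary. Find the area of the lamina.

224.5

Outer boundary:
Apply Gauss's area formula: 2A = Σ (x_i·y_{i+1} − x_{i+1}·y_i), indices taken mod 6.
Cross-terms: -58, -91, -175, -225, 37, 51  ⇒  Σ = -461
Area = |Σ|/2 = 230.5.
Hole:
Apply Gauss's area formula: 2A = Σ (x_i·y_{i+1} − x_{i+1}·y_i), indices taken mod 4.
Σ = (-4) + (33) + (-11) + (-6) = 12
Area = |Σ|/2 = 6.
Net area = 230.5 − 6 = 224.5.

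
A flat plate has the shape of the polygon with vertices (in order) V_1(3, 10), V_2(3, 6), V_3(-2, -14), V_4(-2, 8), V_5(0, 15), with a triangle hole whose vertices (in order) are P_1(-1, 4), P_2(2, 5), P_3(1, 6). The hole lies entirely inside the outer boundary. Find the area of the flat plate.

Outer boundary:
Σ = (-12) + (-30) + (-44) + (-30) + (-45) = -161
Area = |Σ|/2 = 80.5.
Hole:
Apply the shoelace formula: 2A = Σ (x_i·y_{i+1} − x_{i+1}·y_i), indices taken mod 3.
Σ = (-13) + (7) + (10) = 4
Area = |Σ|/2 = 2.
Net area = 80.5 − 2 = 78.5.

78.5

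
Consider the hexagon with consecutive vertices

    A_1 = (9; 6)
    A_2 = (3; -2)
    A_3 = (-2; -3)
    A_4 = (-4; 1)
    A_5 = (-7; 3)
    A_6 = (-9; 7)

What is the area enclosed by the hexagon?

Apply the surveyor's formula: 2A = Σ (x_i·y_{i+1} − x_{i+1}·y_i), indices taken mod 6.
Σ = (-36) + (-13) + (-14) + (-5) + (-22) + (-117) = -207
Area = |Σ|/2 = 103.5.

103.5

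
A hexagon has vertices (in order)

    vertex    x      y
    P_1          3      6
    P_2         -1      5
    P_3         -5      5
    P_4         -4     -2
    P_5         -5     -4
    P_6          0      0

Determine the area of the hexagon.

38.5

Σ = (21) + (20) + (30) + (6) + (0) + (0) = 77
Area = |Σ|/2 = 38.5.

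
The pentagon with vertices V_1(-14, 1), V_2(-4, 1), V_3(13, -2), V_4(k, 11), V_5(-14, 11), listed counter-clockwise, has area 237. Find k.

The doubled signed area Σ (x_i y_{i+1} − x_{i+1} y_i) is linear in k.
With k=0 it equals 422; the coefficient of k is 13 (from the two edges through V_4).
So 13·k + 422 = 2·237 = 474 ⇒ k = 4.

4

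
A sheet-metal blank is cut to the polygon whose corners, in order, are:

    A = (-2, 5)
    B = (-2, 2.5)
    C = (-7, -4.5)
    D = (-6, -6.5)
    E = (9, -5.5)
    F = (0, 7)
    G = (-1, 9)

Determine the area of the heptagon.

112.25

Apply the shoelace formula: 2A = Σ (x_i·y_{i+1} − x_{i+1}·y_i), indices taken mod 7.
Σ = (5) + (26.5) + (18.5) + (91.5) + (63) + (7) + (13) = 224.5
Area = |Σ|/2 = 112.25.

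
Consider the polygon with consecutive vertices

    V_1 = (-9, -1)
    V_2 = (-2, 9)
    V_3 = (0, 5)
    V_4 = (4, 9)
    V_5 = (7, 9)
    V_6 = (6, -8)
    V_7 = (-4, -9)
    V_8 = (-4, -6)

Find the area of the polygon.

Σ = (-83) + (-10) + (-20) + (-27) + (-110) + (-86) + (-12) + (-50) = -398
Area = |Σ|/2 = 199.

199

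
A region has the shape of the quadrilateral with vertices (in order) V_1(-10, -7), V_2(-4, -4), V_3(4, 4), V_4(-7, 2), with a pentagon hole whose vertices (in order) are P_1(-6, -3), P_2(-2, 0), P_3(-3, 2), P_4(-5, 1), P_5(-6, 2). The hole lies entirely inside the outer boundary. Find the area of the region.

Outer boundary:
Apply Gauss's area formula: 2A = Σ (x_i·y_{i+1} − x_{i+1}·y_i), indices taken mod 4.
V_1→V_2: (-10)(-4) − (-4)(-7) = 12
V_2→V_3: (-4)(4) − (4)(-4) = 0
V_3→V_4: (4)(2) − (-7)(4) = 36
V_4→V_1: (-7)(-7) − (-10)(2) = 69
Σ = 117
Area = |Σ|/2 = 58.5.
Hole:
Apply the shoelace (surveyor's) formula: 2A = Σ (x_i·y_{i+1} − x_{i+1}·y_i), indices taken mod 5.
Cross-terms: -6, -4, 7, -4, 30  ⇒  Σ = 23
Area = |Σ|/2 = 11.5.
Net area = 58.5 − 11.5 = 47.

47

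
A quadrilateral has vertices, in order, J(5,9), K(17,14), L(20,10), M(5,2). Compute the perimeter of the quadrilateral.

|JK| = √((12)² + (5)²) = √169 = 13
|KL| = √((3)² + (-4)²) = √25 = 5
|LM| = √((-15)² + (-8)²) = √289 = 17
|MJ| = √((0)² + (7)²) = √49 = 7
Perimeter = 13 + 5 + 17 + 7 = 42.

42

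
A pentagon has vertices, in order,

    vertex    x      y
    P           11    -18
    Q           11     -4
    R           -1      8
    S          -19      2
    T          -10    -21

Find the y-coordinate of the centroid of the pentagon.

-1419/203

Apply Gauss's area formula. First the cross-terms c_i = x_i·y_{i+1} − x_{i+1}·y_i:
  154, 84, 150, 419, 411  ⇒  2A = 1218, A = 609.
Then Σ (y_i + y_{i+1})·c_i = -25542, so ȳ = -25542 / (6·609) = -1419/203.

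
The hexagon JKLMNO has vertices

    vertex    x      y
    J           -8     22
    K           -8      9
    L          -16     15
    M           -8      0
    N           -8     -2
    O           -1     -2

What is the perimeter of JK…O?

74

|JK| = √((0)² + (-13)²) = √169 = 13
|KL| = √((-8)² + (6)²) = √100 = 10
|LM| = √((8)² + (-15)²) = √289 = 17
|MN| = √((0)² + (-2)²) = √4 = 2
|NO| = √((7)² + (0)²) = √49 = 7
|OJ| = √((-7)² + (24)²) = √625 = 25
Perimeter = 13 + 10 + 17 + 2 + 7 + 25 = 74.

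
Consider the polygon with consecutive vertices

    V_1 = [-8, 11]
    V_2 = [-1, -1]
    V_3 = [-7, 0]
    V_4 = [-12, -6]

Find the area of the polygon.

63

Σ = (19) + (-7) + (42) + (-180) = -126
Area = |Σ|/2 = 63.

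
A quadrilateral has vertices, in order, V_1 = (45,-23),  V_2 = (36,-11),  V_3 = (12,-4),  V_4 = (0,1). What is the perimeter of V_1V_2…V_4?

104

|V_1V_2| = √((-9)² + (12)²) = √225 = 15
|V_2V_3| = √((-24)² + (7)²) = √625 = 25
|V_3V_4| = √((-12)² + (5)²) = √169 = 13
|V_4V_1| = √((45)² + (-24)²) = √2601 = 51
Perimeter = 15 + 25 + 13 + 51 = 104.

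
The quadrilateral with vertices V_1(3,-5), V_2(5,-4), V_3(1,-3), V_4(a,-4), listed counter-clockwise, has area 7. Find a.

-2

The doubled signed area Σ (x_i y_{i+1} − x_{i+1} y_i) is linear in a.
With a=0 it equals 10; the coefficient of a is -2 (from the two edges through V_4).
So -2·a + 10 = 2·7 = 14 ⇒ a = -2.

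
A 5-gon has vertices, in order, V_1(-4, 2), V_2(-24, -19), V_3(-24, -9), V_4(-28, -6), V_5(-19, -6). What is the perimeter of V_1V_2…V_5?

|V_1V_2| = √((-20)² + (-21)²) = √841 = 29
|V_2V_3| = √((0)² + (10)²) = √100 = 10
|V_3V_4| = √((-4)² + (3)²) = √25 = 5
|V_4V_5| = √((9)² + (0)²) = √81 = 9
|V_5V_1| = √((15)² + (8)²) = √289 = 17
Perimeter = 29 + 10 + 5 + 9 + 17 = 70.

70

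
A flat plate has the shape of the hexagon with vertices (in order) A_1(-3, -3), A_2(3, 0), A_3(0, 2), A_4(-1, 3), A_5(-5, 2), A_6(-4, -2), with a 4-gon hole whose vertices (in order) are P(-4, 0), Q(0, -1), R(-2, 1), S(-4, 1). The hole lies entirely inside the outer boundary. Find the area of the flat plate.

Outer boundary:
Apply the shoelace (surveyor's) formula: 2A = Σ (x_i·y_{i+1} − x_{i+1}·y_i), indices taken mod 6.
Σ = (9) + (6) + (2) + (13) + (18) + (6) = 54
Area = |Σ|/2 = 27.
Hole:
P→Q: (-4)(-1) − (0)(0) = 4
Q→R: (0)(1) − (-2)(-1) = -2
R→S: (-2)(1) − (-4)(1) = 2
S→P: (-4)(0) − (-4)(1) = 4
Σ = 8
Area = |Σ|/2 = 4.
Net area = 27 − 4 = 23.

23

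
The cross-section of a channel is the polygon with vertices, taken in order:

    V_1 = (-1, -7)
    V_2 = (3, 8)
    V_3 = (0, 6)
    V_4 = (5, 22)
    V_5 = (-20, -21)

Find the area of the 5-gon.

Apply the shoelace (surveyor's) formula: 2A = Σ (x_i·y_{i+1} − x_{i+1}·y_i), indices taken mod 5.
V_1→V_2: (-1)(8) − (3)(-7) = 13
V_2→V_3: (3)(6) − (0)(8) = 18
V_3→V_4: (0)(22) − (5)(6) = -30
V_4→V_5: (5)(-21) − (-20)(22) = 335
V_5→V_1: (-20)(-7) − (-1)(-21) = 119
Σ = 455
Area = |Σ|/2 = 227.5.

227.5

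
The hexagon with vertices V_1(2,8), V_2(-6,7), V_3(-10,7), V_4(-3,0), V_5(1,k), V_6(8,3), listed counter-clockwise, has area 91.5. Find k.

-1

Write out the shoelace sum; only the two edges meeting at V_5 involve k:
2·Area = [((-3)·k − 1·0) + (1·3 − 8·k)] + 169
       = -11·k + 172 = 183
⇒ k = -1.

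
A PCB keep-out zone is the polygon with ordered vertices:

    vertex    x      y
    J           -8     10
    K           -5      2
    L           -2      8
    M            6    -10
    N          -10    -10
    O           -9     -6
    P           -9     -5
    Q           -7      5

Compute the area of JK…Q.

169.5

Cross-terms: 34, -36, -28, -160, -30, -9, -80, -30  ⇒  Σ = -339
Area = |Σ|/2 = 169.5.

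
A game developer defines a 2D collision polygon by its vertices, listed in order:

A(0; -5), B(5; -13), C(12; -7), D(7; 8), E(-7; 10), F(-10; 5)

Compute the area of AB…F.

A→B: (0)(-13) − (5)(-5) = 25
B→C: (5)(-7) − (12)(-13) = 121
C→D: (12)(8) − (7)(-7) = 145
D→E: (7)(10) − (-7)(8) = 126
E→F: (-7)(5) − (-10)(10) = 65
F→A: (-10)(-5) − (0)(5) = 50
Σ = 532
Area = |Σ|/2 = 266.

266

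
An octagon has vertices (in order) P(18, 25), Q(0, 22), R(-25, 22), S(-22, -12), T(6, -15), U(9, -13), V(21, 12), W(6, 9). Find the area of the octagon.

Σ = (396) + (550) + (784) + (402) + (57) + (381) + (117) + (-12) = 2675
Area = |Σ|/2 = 1337.5.

1337.5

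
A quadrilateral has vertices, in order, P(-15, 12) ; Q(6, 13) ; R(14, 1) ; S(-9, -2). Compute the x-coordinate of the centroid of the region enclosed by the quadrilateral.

-7/6

Apply Gauss's area formula. First the cross-terms c_i = x_i·y_{i+1} − x_{i+1}·y_i:
  -267, -176, -19, -138  ⇒  2A = -600, A = -300.
Then Σ (x_i + x_{i+1})·c_i = 2100, so x̄ = 2100 / (6·(-300)) = -7/6.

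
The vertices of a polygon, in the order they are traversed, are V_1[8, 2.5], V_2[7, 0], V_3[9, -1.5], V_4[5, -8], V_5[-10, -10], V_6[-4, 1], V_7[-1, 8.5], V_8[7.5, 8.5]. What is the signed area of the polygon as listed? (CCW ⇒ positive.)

-213.5

Apply the shoelace formula: 2A = Σ (x_i·y_{i+1} − x_{i+1}·y_i), indices taken mod 8.
Σ = (-17.5) + (-10.5) + (-64.5) + (-130) + (-50) + (-33) + (-72.25) + (-49.25) = -427
Signed area = Σ/2 = -213.5 (negative ⇒ clockwise traversal).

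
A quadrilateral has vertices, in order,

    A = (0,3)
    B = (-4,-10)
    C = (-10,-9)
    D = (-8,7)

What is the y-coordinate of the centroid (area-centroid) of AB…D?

Apply the shoelace (surveyor's) formula. First the cross-terms c_i = x_i·y_{i+1} − x_{i+1}·y_i:
  12, -64, -142, -24  ⇒  2A = -218, A = -109.
Then Σ (y_i + y_{i+1})·c_i = 1176, so ȳ = 1176 / (6·(-109)) = -196/109.

-196/109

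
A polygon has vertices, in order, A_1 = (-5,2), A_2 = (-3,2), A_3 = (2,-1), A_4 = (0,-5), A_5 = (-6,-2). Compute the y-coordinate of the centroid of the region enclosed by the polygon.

-253/201

Apply the surveyor's formula. First the cross-terms c_i = x_i·y_{i+1} − x_{i+1}·y_i:
  -4, -1, -10, -30, -22  ⇒  2A = -67, A = -33.5.
Then Σ (y_i + y_{i+1})·c_i = 253, so ȳ = 253 / (6·(-33.5)) = -253/201.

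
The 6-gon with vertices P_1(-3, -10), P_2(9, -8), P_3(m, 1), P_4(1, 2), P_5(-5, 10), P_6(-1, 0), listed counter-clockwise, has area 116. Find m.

The doubled signed area Σ (x_i y_{i+1} − x_{i+1} y_i) is linear in m.
With m=0 it equals 162; the coefficient of m is 10 (from the two edges through P_3).
So 10·m + 162 = 2·116 = 232 ⇒ m = 7.

7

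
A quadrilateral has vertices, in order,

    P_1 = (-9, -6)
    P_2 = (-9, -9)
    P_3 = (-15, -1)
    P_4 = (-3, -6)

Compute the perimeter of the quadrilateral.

32

|P_1P_2| = √((0)² + (-3)²) = √9 = 3
|P_2P_3| = √((-6)² + (8)²) = √100 = 10
|P_3P_4| = √((12)² + (-5)²) = √169 = 13
|P_4P_1| = √((-6)² + (0)²) = √36 = 6
Perimeter = 3 + 10 + 13 + 6 = 32.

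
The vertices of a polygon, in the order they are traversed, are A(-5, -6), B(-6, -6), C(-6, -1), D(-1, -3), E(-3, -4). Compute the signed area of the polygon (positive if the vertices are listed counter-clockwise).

-13

Apply the shoelace formula: 2A = Σ (x_i·y_{i+1} − x_{i+1}·y_i), indices taken mod 5.
Σ = (-6) + (-30) + (17) + (-5) + (-2) = -26
Signed area = Σ/2 = -13 (negative ⇒ clockwise traversal).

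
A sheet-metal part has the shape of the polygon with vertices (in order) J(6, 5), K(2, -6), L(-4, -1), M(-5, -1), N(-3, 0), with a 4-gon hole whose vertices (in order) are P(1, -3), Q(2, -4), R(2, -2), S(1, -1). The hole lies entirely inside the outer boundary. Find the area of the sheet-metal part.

Outer boundary:
Cross-terms: -46, -26, -1, -3, -15  ⇒  Σ = -91
Area = |Σ|/2 = 45.5.
Hole:
Apply the shoelace formula: 2A = Σ (x_i·y_{i+1} − x_{i+1}·y_i), indices taken mod 4.
Σ = (2) + (4) + (0) + (-2) = 4
Area = |Σ|/2 = 2.
Net area = 45.5 − 2 = 43.5.

43.5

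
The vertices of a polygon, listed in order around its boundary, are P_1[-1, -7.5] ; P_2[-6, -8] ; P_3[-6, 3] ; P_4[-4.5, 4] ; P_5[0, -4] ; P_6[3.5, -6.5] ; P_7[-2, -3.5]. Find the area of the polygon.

Apply the shoelace (surveyor's) formula: 2A = Σ (x_i·y_{i+1} − x_{i+1}·y_i), indices taken mod 7.
Σ = (-37) + (-66) + (-10.5) + (18) + (14) + (-25.25) + (11.5) = -95.25
Area = |Σ|/2 = 47.625.

47.625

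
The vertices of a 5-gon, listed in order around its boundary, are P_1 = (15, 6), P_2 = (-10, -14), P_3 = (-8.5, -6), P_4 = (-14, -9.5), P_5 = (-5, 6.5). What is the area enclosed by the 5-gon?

239.125

Apply the shoelace (surveyor's) formula: 2A = Σ (x_i·y_{i+1} − x_{i+1}·y_i), indices taken mod 5.
Cross-terms: -150, -59, -3.25, -138.5, -127.5  ⇒  Σ = -478.25
Area = |Σ|/2 = 239.125.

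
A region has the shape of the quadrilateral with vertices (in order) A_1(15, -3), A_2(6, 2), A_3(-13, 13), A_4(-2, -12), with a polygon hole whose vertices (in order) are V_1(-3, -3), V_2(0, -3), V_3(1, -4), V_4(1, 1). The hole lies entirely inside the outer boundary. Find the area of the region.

251.5

Outer boundary:
Apply the shoelace formula: 2A = Σ (x_i·y_{i+1} − x_{i+1}·y_i), indices taken mod 4.
A_1→A_2: (15)(2) − (6)(-3) = 48
A_2→A_3: (6)(13) − (-13)(2) = 104
A_3→A_4: (-13)(-12) − (-2)(13) = 182
A_4→A_1: (-2)(-3) − (15)(-12) = 186
Σ = 520
Area = |Σ|/2 = 260.
Hole:
Apply the shoelace (surveyor's) formula: 2A = Σ (x_i·y_{i+1} − x_{i+1}·y_i), indices taken mod 4.
V_1→V_2: (-3)(-3) − (0)(-3) = 9
V_2→V_3: (0)(-4) − (1)(-3) = 3
V_3→V_4: (1)(1) − (1)(-4) = 5
V_4→V_1: (1)(-3) − (-3)(1) = 0
Σ = 17
Area = |Σ|/2 = 8.5.
Net area = 260 − 8.5 = 251.5.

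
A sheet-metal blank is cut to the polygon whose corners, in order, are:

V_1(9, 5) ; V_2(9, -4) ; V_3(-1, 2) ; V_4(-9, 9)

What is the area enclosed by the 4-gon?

92

Apply Gauss's area formula: 2A = Σ (x_i·y_{i+1} − x_{i+1}·y_i), indices taken mod 4.
Cross-terms: -81, 14, 9, -126  ⇒  Σ = -184
Area = |Σ|/2 = 92.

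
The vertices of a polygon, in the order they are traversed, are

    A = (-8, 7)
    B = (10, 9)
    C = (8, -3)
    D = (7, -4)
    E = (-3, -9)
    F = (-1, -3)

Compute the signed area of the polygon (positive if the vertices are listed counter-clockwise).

-180.5

Σ = (-142) + (-102) + (-11) + (-75) + (0) + (-31) = -361
Signed area = Σ/2 = -180.5 (negative ⇒ clockwise traversal).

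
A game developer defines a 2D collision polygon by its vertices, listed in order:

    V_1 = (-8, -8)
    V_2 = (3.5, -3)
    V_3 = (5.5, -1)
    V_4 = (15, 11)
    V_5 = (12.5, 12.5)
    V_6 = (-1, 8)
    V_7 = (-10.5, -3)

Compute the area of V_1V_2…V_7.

225

Cross-terms: 52, 13, 75.5, 50, 112.5, 87, 60  ⇒  Σ = 450
Area = |Σ|/2 = 225.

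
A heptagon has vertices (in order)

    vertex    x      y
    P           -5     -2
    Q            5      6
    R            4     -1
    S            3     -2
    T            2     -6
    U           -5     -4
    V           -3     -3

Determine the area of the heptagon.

56

Apply the shoelace (surveyor's) formula: 2A = Σ (x_i·y_{i+1} − x_{i+1}·y_i), indices taken mod 7.
P→Q: (-5)(6) − (5)(-2) = -20
Q→R: (5)(-1) − (4)(6) = -29
R→S: (4)(-2) − (3)(-1) = -5
S→T: (3)(-6) − (2)(-2) = -14
T→U: (2)(-4) − (-5)(-6) = -38
U→V: (-5)(-3) − (-3)(-4) = 3
V→P: (-3)(-2) − (-5)(-3) = -9
Σ = -112
Area = |Σ|/2 = 56.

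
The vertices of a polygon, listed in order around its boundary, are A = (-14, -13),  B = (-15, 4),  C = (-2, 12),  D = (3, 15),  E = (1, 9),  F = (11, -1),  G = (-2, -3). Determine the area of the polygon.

314

Apply Gauss's area formula: 2A = Σ (x_i·y_{i+1} − x_{i+1}·y_i), indices taken mod 7.
A→B: (-14)(4) − (-15)(-13) = -251
B→C: (-15)(12) − (-2)(4) = -172
C→D: (-2)(15) − (3)(12) = -66
D→E: (3)(9) − (1)(15) = 12
E→F: (1)(-1) − (11)(9) = -100
F→G: (11)(-3) − (-2)(-1) = -35
G→A: (-2)(-13) − (-14)(-3) = -16
Σ = -628
Area = |Σ|/2 = 314.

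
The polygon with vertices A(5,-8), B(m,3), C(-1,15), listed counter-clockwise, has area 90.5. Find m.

10

The doubled signed area Σ (x_i y_{i+1} − x_{i+1} y_i) is linear in m.
With m=0 it equals -49; the coefficient of m is 23 (from the two edges through B).
So 23·m + -49 = 2·90.5 = 181 ⇒ m = 10.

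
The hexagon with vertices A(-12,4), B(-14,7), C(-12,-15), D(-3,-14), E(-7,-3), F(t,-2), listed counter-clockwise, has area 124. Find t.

-6

Write out the shoelace sum; only the two edges meeting at F involve t:
2·Area = [((-7)·(-2) − t·(-3)) + (t·4 − (-12)·(-2))] + 300
       = 7·t + 290 = 248
⇒ t = -6.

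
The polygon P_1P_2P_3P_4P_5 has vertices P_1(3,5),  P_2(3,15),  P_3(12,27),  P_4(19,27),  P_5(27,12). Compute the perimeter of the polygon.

|P_1P_2| = √((0)² + (10)²) = √100 = 10
|P_2P_3| = √((9)² + (12)²) = √225 = 15
|P_3P_4| = √((7)² + (0)²) = √49 = 7
|P_4P_5| = √((8)² + (-15)²) = √289 = 17
|P_5P_1| = √((-24)² + (-7)²) = √625 = 25
Perimeter = 10 + 15 + 7 + 17 + 25 = 74.

74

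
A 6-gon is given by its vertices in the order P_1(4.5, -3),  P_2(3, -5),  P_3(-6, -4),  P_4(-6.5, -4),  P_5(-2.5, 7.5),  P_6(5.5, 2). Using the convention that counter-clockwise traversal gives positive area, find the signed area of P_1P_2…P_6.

P_1→P_2: (4.5)(-5) − (3)(-3) = -13.5
P_2→P_3: (3)(-4) − (-6)(-5) = -42
P_3→P_4: (-6)(-4) − (-6.5)(-4) = -2
P_4→P_5: (-6.5)(7.5) − (-2.5)(-4) = -58.75
P_5→P_6: (-2.5)(2) − (5.5)(7.5) = -46.25
P_6→P_1: (5.5)(-3) − (4.5)(2) = -25.5
Σ = -188
Signed area = Σ/2 = -94 (negative ⇒ clockwise traversal).

-94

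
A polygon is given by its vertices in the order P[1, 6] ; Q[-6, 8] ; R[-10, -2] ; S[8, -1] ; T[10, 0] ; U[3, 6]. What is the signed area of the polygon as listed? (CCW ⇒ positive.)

122

Apply Gauss's area formula: 2A = Σ (x_i·y_{i+1} − x_{i+1}·y_i), indices taken mod 6.
Σ = (44) + (92) + (26) + (10) + (60) + (12) = 244
Signed area = Σ/2 = 122 (positive ⇒ counter-clockwise traversal).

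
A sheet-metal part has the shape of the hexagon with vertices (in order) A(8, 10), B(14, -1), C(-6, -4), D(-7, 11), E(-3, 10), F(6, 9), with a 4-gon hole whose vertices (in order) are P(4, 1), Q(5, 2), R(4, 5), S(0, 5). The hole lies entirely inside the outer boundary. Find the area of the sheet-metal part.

Outer boundary:
Cross-terms: -148, -62, -94, -37, -87, -12  ⇒  Σ = -440
Area = |Σ|/2 = 220.
Hole:
Apply the shoelace (surveyor's) formula: 2A = Σ (x_i·y_{i+1} − x_{i+1}·y_i), indices taken mod 4.
Σ = (3) + (17) + (20) + (-20) = 20
Area = |Σ|/2 = 10.
Net area = 220 − 10 = 210.

210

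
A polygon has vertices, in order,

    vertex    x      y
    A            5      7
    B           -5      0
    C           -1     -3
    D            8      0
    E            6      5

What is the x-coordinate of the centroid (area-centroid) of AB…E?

Apply Gauss's area formula. First the cross-terms c_i = x_i·y_{i+1} − x_{i+1}·y_i:
  35, 15, 24, 40, 17  ⇒  2A = 131, A = 65.5.
Then Σ (x_i + x_{i+1})·c_i = 825, so x̄ = 825 / (6·65.5) = 275/131.

275/131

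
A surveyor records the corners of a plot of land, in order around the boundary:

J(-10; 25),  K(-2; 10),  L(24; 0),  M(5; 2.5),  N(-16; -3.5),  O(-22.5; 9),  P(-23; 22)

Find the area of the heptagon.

Σ = (-50) + (-240) + (60) + (22.5) + (-222.75) + (-288) + (-355) = -1073.25
Area = |Σ|/2 = 536.625.

536.625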